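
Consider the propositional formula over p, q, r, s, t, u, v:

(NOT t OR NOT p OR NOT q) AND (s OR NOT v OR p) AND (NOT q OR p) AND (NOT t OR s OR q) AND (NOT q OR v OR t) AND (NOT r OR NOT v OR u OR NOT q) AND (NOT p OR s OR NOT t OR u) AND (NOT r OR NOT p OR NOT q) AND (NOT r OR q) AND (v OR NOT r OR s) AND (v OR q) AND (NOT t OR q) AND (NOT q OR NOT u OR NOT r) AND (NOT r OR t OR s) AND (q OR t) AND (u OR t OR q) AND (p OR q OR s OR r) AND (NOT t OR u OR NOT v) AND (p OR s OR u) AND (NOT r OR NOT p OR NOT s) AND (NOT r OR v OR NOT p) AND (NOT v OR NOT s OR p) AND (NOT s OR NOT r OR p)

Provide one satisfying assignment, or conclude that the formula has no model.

Try q = true.
From the singleton clause (p), p = true.
From the singleton clause (NOT t), t = false.
From the singleton clause (v), v = true.
From the singleton clause (NOT r), r = false.
No clause remains; s, u are free.

p=true, q=true, r=false, s=true, t=false, u=false, v=true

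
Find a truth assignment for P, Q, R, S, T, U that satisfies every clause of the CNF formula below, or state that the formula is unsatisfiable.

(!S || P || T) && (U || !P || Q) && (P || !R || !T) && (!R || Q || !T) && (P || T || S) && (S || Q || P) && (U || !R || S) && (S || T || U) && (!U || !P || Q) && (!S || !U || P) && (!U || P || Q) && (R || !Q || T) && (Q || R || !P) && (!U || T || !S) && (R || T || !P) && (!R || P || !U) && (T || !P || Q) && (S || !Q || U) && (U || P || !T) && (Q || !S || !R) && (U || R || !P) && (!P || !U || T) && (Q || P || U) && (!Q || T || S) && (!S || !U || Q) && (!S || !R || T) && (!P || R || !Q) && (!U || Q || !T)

P=true, Q=true, R=true, S=true, T=true, U=false

Suppose S = true.
Suppose P = true.
Suppose U = false.
Unit clause (Q) forces Q = true.
Unit clause (R) forces R = true.
Unit clause (T) forces T = true.
Every clause now holds.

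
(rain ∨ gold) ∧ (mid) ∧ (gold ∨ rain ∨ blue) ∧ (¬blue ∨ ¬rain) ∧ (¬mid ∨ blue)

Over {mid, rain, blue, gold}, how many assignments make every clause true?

1

There are 2^4 = 16 truth assignments over (mid, rain, blue, gold).
Check each against the 5 clauses (columns in the order mid, rain, blue, gold):
  F F F F  ✗ fails (rain ∨ gold)
  F F F T  ✗ fails (mid)
  F F T F  ✗ fails (rain ∨ gold)
  F F T T  ✗ fails (mid)
  F T F F  ✗ fails (mid)
  F T F T  ✗ fails (mid)
  F T T F  ✗ fails (mid)
  F T T T  ✗ fails (mid)
  T F F F  ✗ fails (rain ∨ gold)
  T F F T  ✗ fails (¬mid ∨ blue)
  T F T F  ✗ fails (rain ∨ gold)
  T F T T  ✓ satisfies all
  T T F F  ✗ fails (¬mid ∨ blue)
  T T F T  ✗ fails (¬mid ∨ blue)
  T T T F  ✗ fails (¬blue ∨ ¬rain)
  T T T T  ✗ fails (¬blue ∨ ¬rain)
1 of the 16 rows is a model.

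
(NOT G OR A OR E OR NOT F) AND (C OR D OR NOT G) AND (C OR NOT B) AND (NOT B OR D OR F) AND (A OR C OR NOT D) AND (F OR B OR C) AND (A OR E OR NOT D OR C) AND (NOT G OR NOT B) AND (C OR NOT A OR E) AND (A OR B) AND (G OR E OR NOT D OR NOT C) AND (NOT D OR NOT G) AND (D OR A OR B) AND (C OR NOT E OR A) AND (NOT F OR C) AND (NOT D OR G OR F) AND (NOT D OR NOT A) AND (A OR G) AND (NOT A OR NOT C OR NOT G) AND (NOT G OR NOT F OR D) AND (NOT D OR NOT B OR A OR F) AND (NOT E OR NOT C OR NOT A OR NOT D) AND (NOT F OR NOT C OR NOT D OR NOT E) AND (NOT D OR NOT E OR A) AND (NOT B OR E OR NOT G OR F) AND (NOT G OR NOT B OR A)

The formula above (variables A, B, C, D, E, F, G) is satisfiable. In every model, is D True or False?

Suppose D = true.
The clause (NOT G) is unit, so G = false.
The clause (F) is unit, so F = true.
The clause (C) is unit, so C = true.
The clause (E) is unit, so E = true.
But (NOT E) is also a unit clause — contradiction.
So every satisfying assignment has D = False.

False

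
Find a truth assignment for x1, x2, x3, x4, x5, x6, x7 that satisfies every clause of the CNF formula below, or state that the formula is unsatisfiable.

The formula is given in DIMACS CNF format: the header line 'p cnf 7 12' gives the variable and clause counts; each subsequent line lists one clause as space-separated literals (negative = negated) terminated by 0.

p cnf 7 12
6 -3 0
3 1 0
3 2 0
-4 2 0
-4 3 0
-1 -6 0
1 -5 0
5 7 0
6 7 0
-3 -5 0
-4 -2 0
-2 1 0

x1=True; x2=True; x3=False; x4=False; x5=False; x6=False; x7=True

Case x6 = False:
Unit clause (¬x3) forces x3 = False.
Unit clause (x1) forces x1 = True.
Unit clause (x2) forces x2 = True.
Unit clause (¬x4) forces x4 = False.
Unit clause (x7) forces x7 = True.
Every clause is now satisfied; x5 is unconstrained.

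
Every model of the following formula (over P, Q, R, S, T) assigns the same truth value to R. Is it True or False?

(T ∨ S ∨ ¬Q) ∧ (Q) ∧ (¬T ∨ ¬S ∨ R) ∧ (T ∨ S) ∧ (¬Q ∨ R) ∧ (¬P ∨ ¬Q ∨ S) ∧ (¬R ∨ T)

Suppose R = False.
The clause (Q) is unit, so Q = True.
But (¬Q) is also a unit clause — contradiction.
So every satisfying assignment has R = True.

True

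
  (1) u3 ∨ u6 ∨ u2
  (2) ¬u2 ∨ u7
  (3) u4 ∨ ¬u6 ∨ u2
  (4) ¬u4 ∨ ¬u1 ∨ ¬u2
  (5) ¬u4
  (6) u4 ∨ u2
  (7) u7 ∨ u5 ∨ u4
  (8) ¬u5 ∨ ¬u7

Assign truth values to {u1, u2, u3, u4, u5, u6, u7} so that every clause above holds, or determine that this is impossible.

Unit clause (¬u4) forces u4 = False.
Unit clause (u2) forces u2 = True.
Unit clause (u7) forces u7 = True.
Unit clause (¬u5) forces u5 = False.
All clauses hold; u1, u3, u6 can take either value.

u1=True; u2=True; u3=False; u4=False; u5=False; u6=False; u7=True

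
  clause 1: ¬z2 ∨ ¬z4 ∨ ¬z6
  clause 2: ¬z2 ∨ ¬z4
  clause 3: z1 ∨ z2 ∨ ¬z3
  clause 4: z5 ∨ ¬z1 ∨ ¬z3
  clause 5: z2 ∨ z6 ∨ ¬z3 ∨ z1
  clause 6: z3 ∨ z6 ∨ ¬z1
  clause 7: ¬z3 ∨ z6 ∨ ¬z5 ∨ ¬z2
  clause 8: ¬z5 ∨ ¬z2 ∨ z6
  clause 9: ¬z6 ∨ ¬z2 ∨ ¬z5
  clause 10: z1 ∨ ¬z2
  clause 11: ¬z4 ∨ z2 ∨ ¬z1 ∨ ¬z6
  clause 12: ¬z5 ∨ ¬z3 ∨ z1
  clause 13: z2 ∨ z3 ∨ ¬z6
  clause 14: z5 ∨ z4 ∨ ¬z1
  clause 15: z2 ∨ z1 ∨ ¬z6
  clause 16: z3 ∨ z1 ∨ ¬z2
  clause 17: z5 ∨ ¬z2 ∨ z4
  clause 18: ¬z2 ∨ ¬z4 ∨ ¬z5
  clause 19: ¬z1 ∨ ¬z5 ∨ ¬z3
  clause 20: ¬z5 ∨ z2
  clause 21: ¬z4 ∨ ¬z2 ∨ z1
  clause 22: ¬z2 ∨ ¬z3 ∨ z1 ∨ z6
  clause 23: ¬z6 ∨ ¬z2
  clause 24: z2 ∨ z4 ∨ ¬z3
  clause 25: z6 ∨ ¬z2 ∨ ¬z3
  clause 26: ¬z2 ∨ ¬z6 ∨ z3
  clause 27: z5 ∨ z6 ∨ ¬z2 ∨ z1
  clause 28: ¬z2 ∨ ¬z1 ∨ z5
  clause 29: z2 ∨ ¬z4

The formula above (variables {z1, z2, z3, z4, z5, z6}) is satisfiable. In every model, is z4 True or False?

False

Suppose z4 = True.
(¬z2) alone gives z2 = False.
Now (z2) is unsatisfied and unit — conflict.
So every satisfying assignment has z4 = False.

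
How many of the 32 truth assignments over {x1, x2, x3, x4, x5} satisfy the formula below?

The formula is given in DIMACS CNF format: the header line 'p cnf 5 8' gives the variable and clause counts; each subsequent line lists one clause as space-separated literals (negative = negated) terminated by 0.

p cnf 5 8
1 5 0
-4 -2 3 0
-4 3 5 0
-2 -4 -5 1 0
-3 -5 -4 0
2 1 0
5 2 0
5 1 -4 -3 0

There are 2^5 = 32 truth assignments over (x1, x2, x3, x4, x5).
Split on x2. With x2 = True, the clauses containing x2 are satisfied and ¬x2 drops from the rest; 7 of the 2^4 = 16 assignments to the other variables satisfy what remains.
With x2 = False, by the same count on the reduced clause set, 3 assignments work.
Total: 7 + 3 = 10.

10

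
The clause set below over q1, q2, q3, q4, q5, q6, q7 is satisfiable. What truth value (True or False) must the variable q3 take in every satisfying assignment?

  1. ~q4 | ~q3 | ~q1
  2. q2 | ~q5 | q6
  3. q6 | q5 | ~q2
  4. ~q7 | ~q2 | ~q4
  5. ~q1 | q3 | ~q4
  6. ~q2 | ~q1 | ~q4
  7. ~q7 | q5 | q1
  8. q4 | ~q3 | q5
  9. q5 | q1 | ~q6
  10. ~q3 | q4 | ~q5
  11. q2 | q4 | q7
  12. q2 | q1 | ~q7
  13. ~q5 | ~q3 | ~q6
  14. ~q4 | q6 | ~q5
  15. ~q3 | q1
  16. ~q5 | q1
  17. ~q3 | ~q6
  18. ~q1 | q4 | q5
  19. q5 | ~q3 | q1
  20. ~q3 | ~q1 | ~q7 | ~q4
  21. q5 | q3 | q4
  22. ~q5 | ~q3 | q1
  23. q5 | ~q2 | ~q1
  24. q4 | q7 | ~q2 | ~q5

False

Suppose q3 = 1.
The clause (q1) is unit, so q1 = 1.
The clause (~q4) is unit, so q4 = 0.
The clause (q5) is unit, so q5 = 1.
But (~q5) is also a unit clause — contradiction.
So every satisfying assignment has q3 = False.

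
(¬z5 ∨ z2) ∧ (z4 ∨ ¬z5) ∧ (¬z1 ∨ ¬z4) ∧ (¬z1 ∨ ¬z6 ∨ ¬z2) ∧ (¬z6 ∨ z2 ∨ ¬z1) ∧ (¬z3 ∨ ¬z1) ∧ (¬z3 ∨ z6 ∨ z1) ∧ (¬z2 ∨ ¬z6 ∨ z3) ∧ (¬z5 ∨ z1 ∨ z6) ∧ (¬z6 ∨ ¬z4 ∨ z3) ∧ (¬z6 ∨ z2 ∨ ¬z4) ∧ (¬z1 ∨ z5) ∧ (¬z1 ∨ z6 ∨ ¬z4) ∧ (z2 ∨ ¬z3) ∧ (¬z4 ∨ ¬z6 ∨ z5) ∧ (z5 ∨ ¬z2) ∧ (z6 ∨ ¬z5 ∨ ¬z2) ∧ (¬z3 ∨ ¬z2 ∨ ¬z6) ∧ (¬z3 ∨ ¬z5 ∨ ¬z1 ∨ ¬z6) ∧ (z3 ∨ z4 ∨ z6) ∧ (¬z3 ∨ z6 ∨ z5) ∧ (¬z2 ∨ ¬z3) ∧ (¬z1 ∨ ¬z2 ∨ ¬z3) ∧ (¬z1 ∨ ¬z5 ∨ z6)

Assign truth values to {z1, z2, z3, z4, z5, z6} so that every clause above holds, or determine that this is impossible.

z1: False, z2: False, z3: False, z4: True, z5: False, z6: False

Try z5 = False.
Unit clause (¬z1) forces z1 = False.
Unit clause (¬z2) forces z2 = False.
Unit clause (¬z3) forces z3 = False.
Try z6 = False.
Unit clause (z4) forces z4 = True.
All clauses are satisfied.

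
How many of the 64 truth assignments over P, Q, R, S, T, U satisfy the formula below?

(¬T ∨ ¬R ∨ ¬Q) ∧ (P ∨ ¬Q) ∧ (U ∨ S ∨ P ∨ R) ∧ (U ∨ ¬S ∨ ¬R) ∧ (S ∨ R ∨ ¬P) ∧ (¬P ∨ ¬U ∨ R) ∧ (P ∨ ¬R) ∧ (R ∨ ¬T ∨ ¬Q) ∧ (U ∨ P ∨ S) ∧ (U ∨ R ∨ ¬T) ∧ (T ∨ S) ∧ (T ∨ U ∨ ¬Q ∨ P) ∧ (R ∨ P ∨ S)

There are 2^6 = 64 truth assignments over (P, Q, R, S, T, U).
Split on R. With R = True, the clauses containing R are satisfied and ¬R drops from the rest; 5 of the 2^5 = 32 assignments to the other variables satisfy what remains.
With R = False, by the same count on the reduced clause set, 5 assignments work.
(One model: P=F, Q=F, R=F, S=T, T=F, U=F.)
Total: 5 + 5 = 10.

10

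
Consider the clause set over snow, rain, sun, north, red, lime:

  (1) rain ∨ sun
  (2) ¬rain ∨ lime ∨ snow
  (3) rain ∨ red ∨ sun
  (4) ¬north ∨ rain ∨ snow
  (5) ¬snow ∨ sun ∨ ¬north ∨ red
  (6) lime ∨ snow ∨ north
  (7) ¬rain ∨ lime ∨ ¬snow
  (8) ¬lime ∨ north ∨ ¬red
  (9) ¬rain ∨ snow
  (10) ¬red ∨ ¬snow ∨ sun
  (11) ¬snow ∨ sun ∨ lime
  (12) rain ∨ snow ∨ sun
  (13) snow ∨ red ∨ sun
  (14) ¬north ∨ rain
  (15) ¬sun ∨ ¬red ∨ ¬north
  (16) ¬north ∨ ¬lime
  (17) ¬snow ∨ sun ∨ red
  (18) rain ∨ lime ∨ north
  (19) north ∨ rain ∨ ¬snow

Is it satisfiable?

Case rain = True:
Unit clause (snow) forces snow = True.
Unit clause (lime) forces lime = True.
Unit clause (¬north) forces north = False.
Unit clause (¬red) forces red = False.
Unit clause (sun) forces sun = True.
This assignment satisfies each clause.
A satisfying assignment: snow: True, rain: True, sun: True, north: False, red: False, lime: True.

Yes, satisfiable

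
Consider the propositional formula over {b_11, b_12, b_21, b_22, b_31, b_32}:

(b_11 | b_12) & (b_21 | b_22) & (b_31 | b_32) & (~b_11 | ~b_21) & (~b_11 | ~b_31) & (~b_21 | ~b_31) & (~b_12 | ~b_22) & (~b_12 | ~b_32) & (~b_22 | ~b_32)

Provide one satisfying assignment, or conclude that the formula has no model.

UNSATISFIABLE

Case b_11 = 1:
(~b_21) alone gives b_21 = 0.
(b_22) alone gives b_22 = 1.
(~b_31) alone gives b_31 = 0.
(b_32) alone gives b_32 = 1.
That conflicts with the unit clause (~b_32).
So b_11 must be the other value — set b_11 = 0.
(b_12) alone gives b_12 = 1.
(~b_22) alone gives b_22 = 0.
(b_21) alone gives b_21 = 1.
(~b_31) alone gives b_31 = 0.
(b_32) alone gives b_32 = 1.
That conflicts with the unit clause (~b_32).
Either choice for b_11 ends in contradiction.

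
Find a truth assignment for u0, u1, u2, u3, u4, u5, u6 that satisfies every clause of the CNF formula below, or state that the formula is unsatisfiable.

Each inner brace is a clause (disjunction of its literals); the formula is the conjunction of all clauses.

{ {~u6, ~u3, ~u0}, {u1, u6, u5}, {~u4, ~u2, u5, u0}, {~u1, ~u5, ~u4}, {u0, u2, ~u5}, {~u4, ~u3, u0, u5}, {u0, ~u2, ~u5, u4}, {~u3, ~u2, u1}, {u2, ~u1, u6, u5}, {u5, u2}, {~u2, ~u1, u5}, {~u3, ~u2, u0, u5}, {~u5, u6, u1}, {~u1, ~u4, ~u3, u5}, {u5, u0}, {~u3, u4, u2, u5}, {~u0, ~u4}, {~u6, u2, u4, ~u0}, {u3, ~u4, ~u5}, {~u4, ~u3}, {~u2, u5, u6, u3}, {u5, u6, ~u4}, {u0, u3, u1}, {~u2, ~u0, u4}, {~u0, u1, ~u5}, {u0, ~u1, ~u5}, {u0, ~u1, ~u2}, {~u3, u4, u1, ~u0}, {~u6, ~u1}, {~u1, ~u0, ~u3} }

Case u5 = 1:
Case u1 = 1:
From the singleton clause (~u4), u4 = 0.
From the singleton clause (u0), u0 = 1.
From the singleton clause (~u2), u2 = 0.
From the singleton clause (~u6), u6 = 0.
From the singleton clause (~u3), u3 = 0.
Every clause now holds.

u0 ↦ 1,  u1 ↦ 1,  u2 ↦ 0,  u3 ↦ 0,  u4 ↦ 0,  u5 ↦ 1,  u6 ↦ 0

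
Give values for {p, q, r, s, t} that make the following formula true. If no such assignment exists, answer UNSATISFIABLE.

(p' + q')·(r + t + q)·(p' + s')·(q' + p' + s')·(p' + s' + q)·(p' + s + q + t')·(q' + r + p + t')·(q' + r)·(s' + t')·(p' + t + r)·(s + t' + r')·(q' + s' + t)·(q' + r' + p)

p: 0; q: 0; r: 0; s: 0; t: 1

Try p = 0.
Try q = 0.
Try r = 0.
Unit clause (t) forces t = 1.
Unit clause (s') forces s = 0.
Every clause now holds.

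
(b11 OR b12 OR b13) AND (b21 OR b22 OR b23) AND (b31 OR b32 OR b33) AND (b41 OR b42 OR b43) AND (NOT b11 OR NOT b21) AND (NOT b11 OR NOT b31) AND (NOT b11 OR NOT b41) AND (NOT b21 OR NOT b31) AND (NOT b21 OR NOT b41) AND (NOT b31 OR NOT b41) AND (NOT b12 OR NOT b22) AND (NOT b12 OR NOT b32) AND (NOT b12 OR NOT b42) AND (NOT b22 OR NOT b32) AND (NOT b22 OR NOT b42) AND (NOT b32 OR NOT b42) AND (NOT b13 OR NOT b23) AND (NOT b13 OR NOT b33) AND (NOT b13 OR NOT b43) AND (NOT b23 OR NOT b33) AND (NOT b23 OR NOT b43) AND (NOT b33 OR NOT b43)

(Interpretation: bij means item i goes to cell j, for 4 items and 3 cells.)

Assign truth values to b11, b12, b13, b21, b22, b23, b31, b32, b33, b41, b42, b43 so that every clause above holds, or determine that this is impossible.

UNSATISFIABLE

Suppose b11 = false.
Suppose b12 = true.
The clause (NOT b22) is unit, so b22 = false.
The clause (NOT b32) is unit, so b32 = false.
The clause (NOT b42) is unit, so b42 = false.
Suppose b21 = true.
The clause (NOT b31) is unit, so b31 = false.
The clause (b33) is unit, so b33 = true.
The clause (NOT b41) is unit, so b41 = false.
The clause (b43) is unit, so b43 = true.
Now (NOT b43) is unsatisfied and unit — conflict.
Backtrack on b21: now try b21 = false.
The clause (b23) is unit, so b23 = true.
The clause (NOT b13) is unit, so b13 = false.
The clause (NOT b33) is unit, so b33 = false.
The clause (b31) is unit, so b31 = true.
The clause (NOT b41) is unit, so b41 = false.
The clause (b43) is unit, so b43 = true.
Now (NOT b43) is unsatisfied and unit — conflict.
Neither b21 = true nor b21 = false works.
Backtrack on b12: now try b12 = false.
The clause (b13) is unit, so b13 = true.
The clause (NOT b23) is unit, so b23 = false.
The clause (NOT b33) is unit, so b33 = false.
The clause (NOT b43) is unit, so b43 = false.
Suppose b21 = true.
The clause (NOT b31) is unit, so b31 = false.
The clause (b32) is unit, so b32 = true.
The clause (NOT b41) is unit, so b41 = false.
The clause (b42) is unit, so b42 = true.
Now (NOT b42) is unsatisfied and unit — conflict.
Backtrack on b21: now try b21 = false.
The clause (b22) is unit, so b22 = true.
The clause (NOT b32) is unit, so b32 = false.
The clause (b31) is unit, so b31 = true.
The clause (NOT b41) is unit, so b41 = false.
The clause (b42) is unit, so b42 = true.
Now (NOT b42) is unsatisfied and unit — conflict.
Neither b21 = true nor b21 = false works.
Neither b12 = true nor b12 = false works.
Backtrack on b11: now try b11 = true.
The clause (NOT b21) is unit, so b21 = false.
The clause (NOT b31) is unit, so b31 = false.
The clause (NOT b41) is unit, so b41 = false.
Suppose b22 = true.
The clause (NOT b12) is unit, so b12 = false.
The clause (NOT b32) is unit, so b32 = false.
The clause (b33) is unit, so b33 = true.
The clause (NOT b42) is unit, so b42 = false.
The clause (b43) is unit, so b43 = true.
Now (NOT b43) is unsatisfied and unit — conflict.
Backtrack on b22: now try b22 = false.
The clause (b23) is unit, so b23 = true.
The clause (NOT b13) is unit, so b13 = false.
The clause (NOT b33) is unit, so b33 = false.
The clause (b32) is unit, so b32 = true.
The clause (NOT b12) is unit, so b12 = false.
The clause (NOT b42) is unit, so b42 = false.
The clause (b43) is unit, so b43 = true.
Now (NOT b43) is unsatisfied and unit — conflict.
Neither b22 = true nor b22 = false works.
Neither b11 = true nor b11 = false works.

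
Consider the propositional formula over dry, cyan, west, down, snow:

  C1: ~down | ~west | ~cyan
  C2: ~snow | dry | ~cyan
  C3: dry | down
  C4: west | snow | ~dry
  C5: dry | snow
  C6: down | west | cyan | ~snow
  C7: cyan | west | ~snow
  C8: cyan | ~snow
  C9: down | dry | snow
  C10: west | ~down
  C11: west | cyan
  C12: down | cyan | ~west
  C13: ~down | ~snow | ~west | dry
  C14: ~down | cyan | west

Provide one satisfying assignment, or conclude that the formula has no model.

Case dry = 1:
Case west = 1:
Case down = 0:
(cyan) alone gives cyan = 1.
All clauses hold; snow can take either value.

dry=1; cyan=1; west=1; down=0; snow=1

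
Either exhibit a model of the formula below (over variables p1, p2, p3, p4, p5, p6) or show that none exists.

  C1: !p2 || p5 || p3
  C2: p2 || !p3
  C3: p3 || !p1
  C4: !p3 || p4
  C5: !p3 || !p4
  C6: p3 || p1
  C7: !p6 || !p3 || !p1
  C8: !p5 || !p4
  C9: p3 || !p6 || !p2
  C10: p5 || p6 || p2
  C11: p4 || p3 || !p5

Branch on p2: set p2 = true.
Branch on p5: set p5 = true.
The clause (!p4) is unit, so p4 = false.
The clause (!p3) is unit, so p3 = false.
Now (p3) is unsatisfied and unit — conflict.
That branch fails; take p5 = false instead.
The clause (p3) is unit, so p3 = true.
The clause (p4) is unit, so p4 = true.
Now (!p4) is unsatisfied and unit — conflict.
Both values of p5 lead to a conflict.
That branch fails; take p2 = false instead.
The clause (!p3) is unit, so p3 = false.
The clause (!p1) is unit, so p1 = false.
Now (p1) is unsatisfied and unit — conflict.
Both values of p2 lead to a conflict.

UNSATISFIABLE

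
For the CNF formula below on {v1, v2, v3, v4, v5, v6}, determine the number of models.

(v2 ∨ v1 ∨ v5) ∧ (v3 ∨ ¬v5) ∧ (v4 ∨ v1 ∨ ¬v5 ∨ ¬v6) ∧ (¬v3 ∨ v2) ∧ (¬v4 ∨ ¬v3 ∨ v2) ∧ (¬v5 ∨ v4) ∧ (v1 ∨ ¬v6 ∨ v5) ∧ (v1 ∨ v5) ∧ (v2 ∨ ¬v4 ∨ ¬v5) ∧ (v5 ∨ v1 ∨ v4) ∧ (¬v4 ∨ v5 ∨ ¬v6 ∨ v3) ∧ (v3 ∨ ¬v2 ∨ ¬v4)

There are 2^6 = 64 truth assignments over (v1, v2, v3, v4, v5, v6).
Split on v6. With v6 = True, the clauses containing v6 are satisfied and ¬v6 drops from the rest; 6 of the 2^5 = 32 assignments to the other variables satisfy what remains.
With v6 = False, by the same count on the reduced clause set, 7 assignments work.
(One model: v1=F, v2=T, v3=T, v4=T, v5=T, v6=F.)
Total: 6 + 7 = 13.

13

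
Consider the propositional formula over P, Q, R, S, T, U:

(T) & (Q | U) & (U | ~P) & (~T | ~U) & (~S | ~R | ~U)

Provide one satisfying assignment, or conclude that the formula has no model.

P: 0,  Q: 1,  R: 1,  S: 0,  T: 1,  U: 0

(T) alone gives T = 1.
(~U) alone gives U = 0.
(Q) alone gives Q = 1.
(~P) alone gives P = 0.
No clause remains; R, S are free.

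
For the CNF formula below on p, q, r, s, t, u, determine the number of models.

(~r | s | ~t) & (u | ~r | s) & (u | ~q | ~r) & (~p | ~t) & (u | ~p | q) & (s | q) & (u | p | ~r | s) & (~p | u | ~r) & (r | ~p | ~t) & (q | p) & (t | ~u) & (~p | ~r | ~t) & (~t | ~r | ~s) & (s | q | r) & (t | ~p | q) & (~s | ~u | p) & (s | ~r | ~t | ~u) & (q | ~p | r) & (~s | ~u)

7

There are 2^6 = 64 truth assignments over (p, q, r, s, t, u).
Split on s. With s = 1, the clauses containing s are satisfied and ~s drops from the rest; 3 of the 2^5 = 32 assignments to the other variables satisfy what remains.
With s = 0, by the same count on the reduced clause set, 4 assignments work.
Total: 3 + 4 = 7.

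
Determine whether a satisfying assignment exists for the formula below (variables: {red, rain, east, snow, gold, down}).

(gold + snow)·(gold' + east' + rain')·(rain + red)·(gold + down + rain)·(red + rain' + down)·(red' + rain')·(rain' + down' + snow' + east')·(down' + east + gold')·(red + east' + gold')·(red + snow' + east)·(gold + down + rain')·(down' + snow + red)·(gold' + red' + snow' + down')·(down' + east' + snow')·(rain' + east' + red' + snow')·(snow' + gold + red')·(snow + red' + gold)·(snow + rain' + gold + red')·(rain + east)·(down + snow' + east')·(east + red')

Case gold = 1:
Case east = 1:
(rain') alone gives rain = 0.
(red) alone gives red = 1.
Case snow = 0:
All clauses hold; down can take either value.
A satisfying assignment: red: 1, rain: 0, east: 1, snow: 0, gold: 1, down: 0.

Yes, satisfiable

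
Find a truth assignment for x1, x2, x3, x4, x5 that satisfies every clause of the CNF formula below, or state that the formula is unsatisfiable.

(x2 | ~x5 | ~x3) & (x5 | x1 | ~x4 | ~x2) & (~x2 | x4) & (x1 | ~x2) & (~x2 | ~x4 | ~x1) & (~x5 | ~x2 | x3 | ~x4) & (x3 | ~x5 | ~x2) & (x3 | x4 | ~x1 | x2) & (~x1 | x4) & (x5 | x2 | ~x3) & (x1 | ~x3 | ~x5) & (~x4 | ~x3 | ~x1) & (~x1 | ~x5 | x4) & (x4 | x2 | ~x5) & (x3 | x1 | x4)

Try x2 = 0.
Try x5 = 1.
Unit clause (~x3) forces x3 = 0.
Unit clause (x4) forces x4 = 1.
Every clause is now satisfied; x1 is unconstrained.

x1: 1,  x2: 0,  x3: 0,  x4: 1,  x5: 1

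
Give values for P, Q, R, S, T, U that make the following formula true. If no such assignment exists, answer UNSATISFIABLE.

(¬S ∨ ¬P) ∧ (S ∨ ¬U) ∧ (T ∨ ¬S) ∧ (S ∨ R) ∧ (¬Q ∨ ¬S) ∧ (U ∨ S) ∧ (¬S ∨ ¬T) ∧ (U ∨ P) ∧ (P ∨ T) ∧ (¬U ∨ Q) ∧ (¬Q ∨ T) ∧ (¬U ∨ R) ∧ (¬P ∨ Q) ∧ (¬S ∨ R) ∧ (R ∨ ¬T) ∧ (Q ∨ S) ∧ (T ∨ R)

Case S = False:
Unit clause (¬U) forces U = False.
That conflicts with the unit clause (U).
That branch fails; take S = True instead.
Unit clause (¬P) forces P = False.
Unit clause (T) forces T = True.
That conflicts with the unit clause (¬T).
Either choice for S ends in contradiction.

UNSATISFIABLE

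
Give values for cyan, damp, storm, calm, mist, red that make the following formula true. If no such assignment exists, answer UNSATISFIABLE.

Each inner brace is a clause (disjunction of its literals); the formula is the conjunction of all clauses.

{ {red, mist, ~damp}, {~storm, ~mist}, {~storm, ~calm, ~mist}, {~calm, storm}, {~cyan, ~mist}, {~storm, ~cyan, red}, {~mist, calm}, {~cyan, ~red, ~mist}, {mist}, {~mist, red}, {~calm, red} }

UNSATISFIABLE

Unit clause (mist) forces mist = 1.
Unit clause (~storm) forces storm = 0.
Unit clause (~calm) forces calm = 0.
Now (calm) is unsatisfied and unit — conflict.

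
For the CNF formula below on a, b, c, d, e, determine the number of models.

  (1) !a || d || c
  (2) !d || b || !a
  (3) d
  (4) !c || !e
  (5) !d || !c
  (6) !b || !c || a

6

There are 2^5 = 32 truth assignments over (a, b, c, d, e).
Split on d. With d = true, the clauses containing d are satisfied and !d drops from the rest; 6 of the 2^4 = 16 assignments to the other variables satisfy what remains.
With d = false, by the same count on the reduced clause set, 0 assignments work.
(One model: a=F, b=F, c=F, d=T, e=F.)
Total: 6 + 0 = 6.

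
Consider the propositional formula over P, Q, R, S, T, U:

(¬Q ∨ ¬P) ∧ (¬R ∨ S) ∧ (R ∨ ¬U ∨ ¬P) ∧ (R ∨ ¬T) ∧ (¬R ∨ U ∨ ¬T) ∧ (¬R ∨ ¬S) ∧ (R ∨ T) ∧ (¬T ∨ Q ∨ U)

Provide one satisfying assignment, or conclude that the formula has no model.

UNSATISFIABLE

Suppose Q = False.
Suppose R = False.
The clause (¬T) is unit, so T = False.
That conflicts with the unit clause (T).
Undo R and try R = True.
The clause (S) is unit, so S = True.
That conflicts with the unit clause (¬S).
Either choice for R ends in contradiction.
Undo Q and try Q = True.
The clause (¬P) is unit, so P = False.
Suppose R = False.
The clause (¬T) is unit, so T = False.
That conflicts with the unit clause (T).
Undo R and try R = True.
The clause (S) is unit, so S = True.
That conflicts with the unit clause (¬S).
Either choice for R ends in contradiction.
Either choice for Q ends in contradiction.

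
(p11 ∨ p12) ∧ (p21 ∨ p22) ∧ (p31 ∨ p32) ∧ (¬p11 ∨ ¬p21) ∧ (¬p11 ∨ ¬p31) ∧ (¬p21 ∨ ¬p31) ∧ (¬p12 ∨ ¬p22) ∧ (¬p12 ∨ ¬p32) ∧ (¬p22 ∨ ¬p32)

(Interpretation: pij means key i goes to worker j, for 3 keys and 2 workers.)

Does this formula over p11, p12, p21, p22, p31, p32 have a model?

Case p11 = True:
(¬p21) alone gives p21 = False.
(p22) alone gives p22 = True.
(¬p31) alone gives p31 = False.
(p32) alone gives p32 = True.
But (¬p32) is also a unit clause — contradiction.
Undo p11 and try p11 = False.
(p12) alone gives p12 = True.
(¬p22) alone gives p22 = False.
(p21) alone gives p21 = True.
(¬p31) alone gives p31 = False.
(p32) alone gives p32 = True.
But (¬p32) is also a unit clause — contradiction.
Either choice for p11 ends in contradiction.
No assignment satisfies every clause.

Unsatisfiable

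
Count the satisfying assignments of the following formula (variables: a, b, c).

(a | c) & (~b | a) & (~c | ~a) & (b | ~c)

2

There are 2^3 = 8 truth assignments over (a, b, c).
Check each against the 4 clauses (columns in the order a, b, c):
  F F F  ✗ fails (a | c)
  F F T  ✗ fails (b | ~c)
  F T F  ✗ fails (a | c)
  F T T  ✗ fails (~b | a)
  T F F  ✓ satisfies all
  T F T  ✗ fails (~c | ~a)
  T T F  ✓ satisfies all
  T T T  ✗ fails (~c | ~a)
2 of the 8 rows are models.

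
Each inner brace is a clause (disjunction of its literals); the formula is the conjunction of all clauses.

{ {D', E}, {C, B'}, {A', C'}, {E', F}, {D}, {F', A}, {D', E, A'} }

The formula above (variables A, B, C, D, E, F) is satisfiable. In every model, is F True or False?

Suppose F = 0.
From the singleton clause (E'), E = 0.
From the singleton clause (D'), D = 0.
Now (D) is unsatisfied and unit — conflict.
So every satisfying assignment has F = True.

True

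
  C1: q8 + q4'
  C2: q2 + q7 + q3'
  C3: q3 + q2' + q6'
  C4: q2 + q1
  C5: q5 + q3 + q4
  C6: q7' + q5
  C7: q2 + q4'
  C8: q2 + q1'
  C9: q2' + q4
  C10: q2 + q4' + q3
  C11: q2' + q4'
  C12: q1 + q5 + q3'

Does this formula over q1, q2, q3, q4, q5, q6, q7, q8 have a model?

No, unsatisfiable

Try q8 = 1.
Try q2 = 1.
Unit clause (q4) forces q4 = 1.
That conflicts with the unit clause (q4').
That branch fails; take q2 = 0 instead.
Unit clause (q1) forces q1 = 1.
That conflicts with the unit clause (q1').
Neither q2 = 1 nor q2 = 0 works.
That branch fails; take q8 = 0 instead.
Unit clause (q4') forces q4 = 0.
Unit clause (q2') forces q2 = 0.
Unit clause (q1) forces q1 = 1.
That conflicts with the unit clause (q1').
Neither q8 = 1 nor q8 = 0 works.
No assignment satisfies every clause.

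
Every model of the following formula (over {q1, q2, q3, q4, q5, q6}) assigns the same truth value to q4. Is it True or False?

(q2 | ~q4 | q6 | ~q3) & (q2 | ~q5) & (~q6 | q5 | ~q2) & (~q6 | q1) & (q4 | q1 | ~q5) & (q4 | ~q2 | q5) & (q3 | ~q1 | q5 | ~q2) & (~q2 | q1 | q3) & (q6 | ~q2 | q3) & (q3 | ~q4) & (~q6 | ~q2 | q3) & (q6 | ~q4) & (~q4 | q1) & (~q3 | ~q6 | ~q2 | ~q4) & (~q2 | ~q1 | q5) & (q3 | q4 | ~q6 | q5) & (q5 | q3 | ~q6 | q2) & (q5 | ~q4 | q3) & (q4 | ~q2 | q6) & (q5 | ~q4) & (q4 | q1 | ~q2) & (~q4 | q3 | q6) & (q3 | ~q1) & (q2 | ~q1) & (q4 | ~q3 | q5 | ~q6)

Suppose q4 = 1.
The clause (q3) is unit, so q3 = 1.
The clause (q6) is unit, so q6 = 1.
The clause (q1) is unit, so q1 = 1.
The clause (~q2) is unit, so q2 = 0.
Now (q2) is unsatisfied and unit — conflict.
So every satisfying assignment has q4 = False.

False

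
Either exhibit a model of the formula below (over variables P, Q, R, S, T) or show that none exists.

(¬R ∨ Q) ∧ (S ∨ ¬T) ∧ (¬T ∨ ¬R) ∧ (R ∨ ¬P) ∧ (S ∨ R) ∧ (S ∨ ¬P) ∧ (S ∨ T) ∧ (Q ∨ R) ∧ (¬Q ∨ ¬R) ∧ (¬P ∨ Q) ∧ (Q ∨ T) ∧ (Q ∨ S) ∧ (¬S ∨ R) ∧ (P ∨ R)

Case R = False:
From the singleton clause (¬P), P = False.
Now (P) is unsatisfied and unit — conflict.
So R must be the other value — set R = True.
From the singleton clause (Q), Q = True.
Now (¬Q) is unsatisfied and unit — conflict.
Both values of R lead to a conflict.

UNSATISFIABLE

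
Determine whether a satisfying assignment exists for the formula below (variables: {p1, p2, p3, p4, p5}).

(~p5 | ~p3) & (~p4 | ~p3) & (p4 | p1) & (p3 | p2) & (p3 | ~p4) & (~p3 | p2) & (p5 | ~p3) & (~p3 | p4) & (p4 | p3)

No

Case p5 = 0:
(~p3) alone gives p3 = 0.
(p2) alone gives p2 = 1.
(~p4) alone gives p4 = 0.
But (p4) is also a unit clause — contradiction.
Undo p5 and try p5 = 1.
(~p3) alone gives p3 = 0.
(p2) alone gives p2 = 1.
(~p4) alone gives p4 = 0.
But (p4) is also a unit clause — contradiction.
Both values of p5 lead to a conflict.
No assignment satisfies every clause.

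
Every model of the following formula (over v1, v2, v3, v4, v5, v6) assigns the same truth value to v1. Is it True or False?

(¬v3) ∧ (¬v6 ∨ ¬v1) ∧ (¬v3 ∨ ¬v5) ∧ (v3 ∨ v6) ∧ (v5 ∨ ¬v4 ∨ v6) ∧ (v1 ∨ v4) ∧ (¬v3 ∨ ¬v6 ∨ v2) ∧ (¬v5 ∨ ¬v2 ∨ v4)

False

Suppose v1 = True.
(¬v3) alone gives v3 = False.
(¬v6) alone gives v6 = False.
Now (v6) is unsatisfied and unit — conflict.
So every satisfying assignment has v1 = False.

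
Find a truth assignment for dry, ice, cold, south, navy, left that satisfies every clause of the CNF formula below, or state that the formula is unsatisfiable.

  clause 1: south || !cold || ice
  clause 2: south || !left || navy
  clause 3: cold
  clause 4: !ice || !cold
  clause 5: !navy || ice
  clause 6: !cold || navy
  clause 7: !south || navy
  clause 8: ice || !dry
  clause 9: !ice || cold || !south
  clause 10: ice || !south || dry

(cold) alone gives cold = true.
(!ice) alone gives ice = false.
(south) alone gives south = true.
(!navy) alone gives navy = false.
But (navy) is also a unit clause — contradiction.

UNSATISFIABLE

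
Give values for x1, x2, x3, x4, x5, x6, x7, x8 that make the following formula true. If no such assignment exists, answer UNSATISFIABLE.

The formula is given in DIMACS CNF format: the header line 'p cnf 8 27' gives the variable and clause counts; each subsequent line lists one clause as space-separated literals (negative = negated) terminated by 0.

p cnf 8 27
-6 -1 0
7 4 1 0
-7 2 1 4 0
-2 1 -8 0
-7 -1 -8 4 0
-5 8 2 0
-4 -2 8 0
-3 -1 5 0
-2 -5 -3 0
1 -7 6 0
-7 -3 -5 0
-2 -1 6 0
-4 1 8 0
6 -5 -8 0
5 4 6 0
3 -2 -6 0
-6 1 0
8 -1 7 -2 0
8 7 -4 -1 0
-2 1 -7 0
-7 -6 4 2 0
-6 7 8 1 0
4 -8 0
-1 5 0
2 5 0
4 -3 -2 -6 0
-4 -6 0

UNSATISFIABLE

Case x6 = False:
Case x1 = True:
The clause (¬x2) is unit, so x2 = False.
The clause (x5) is unit, so x5 = True.
The clause (x8) is unit, so x8 = True.
Now (¬x8) is unsatisfied and unit — conflict.
Undo x1 and try x1 = False.
The clause (¬x7) is unit, so x7 = False.
The clause (x4) is unit, so x4 = True.
The clause (x8) is unit, so x8 = True.
The clause (¬x2) is unit, so x2 = False.
The clause (¬x5) is unit, so x5 = False.
Now (x5) is unsatisfied and unit — conflict.
Neither x1 = True nor x1 = False works.
Undo x6 and try x6 = True.
The clause (¬x1) is unit, so x1 = False.
Now (x1) is unsatisfied and unit — conflict.
Neither x6 = True nor x6 = False works.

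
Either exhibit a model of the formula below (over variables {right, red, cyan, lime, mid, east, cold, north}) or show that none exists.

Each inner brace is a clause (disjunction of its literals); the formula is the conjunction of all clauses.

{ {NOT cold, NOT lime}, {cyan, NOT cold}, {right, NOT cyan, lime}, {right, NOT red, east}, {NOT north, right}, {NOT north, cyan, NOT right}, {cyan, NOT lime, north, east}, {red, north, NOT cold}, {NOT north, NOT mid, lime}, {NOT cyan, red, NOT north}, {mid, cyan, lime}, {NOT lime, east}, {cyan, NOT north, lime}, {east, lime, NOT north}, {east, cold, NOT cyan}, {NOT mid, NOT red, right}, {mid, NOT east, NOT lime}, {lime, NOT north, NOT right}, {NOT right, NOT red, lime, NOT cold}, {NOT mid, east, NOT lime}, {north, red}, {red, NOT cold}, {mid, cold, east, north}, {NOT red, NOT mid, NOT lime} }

Try cold = false.
Try north = false.
From the singleton clause (red), red = true.
Try right = true.
Try lime = false.
Try mid = false.
From the singleton clause (cyan), cyan = true.
From the singleton clause (east), east = true.
Every clause now holds.

right ↦ true; red ↦ true; cyan ↦ true; lime ↦ false; mid ↦ false; east ↦ true; cold ↦ false; north ↦ false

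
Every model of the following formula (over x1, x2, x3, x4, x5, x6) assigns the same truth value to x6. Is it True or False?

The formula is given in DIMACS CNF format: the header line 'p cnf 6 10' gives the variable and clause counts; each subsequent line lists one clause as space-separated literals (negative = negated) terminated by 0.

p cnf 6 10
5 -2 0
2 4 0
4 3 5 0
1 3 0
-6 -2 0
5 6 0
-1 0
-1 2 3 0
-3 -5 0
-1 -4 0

True

Suppose x6 = False.
From the singleton clause (x5), x5 = True.
From the singleton clause (¬x1), x1 = False.
From the singleton clause (x3), x3 = True.
But (¬x3) is also a unit clause — contradiction.
So every satisfying assignment has x6 = True.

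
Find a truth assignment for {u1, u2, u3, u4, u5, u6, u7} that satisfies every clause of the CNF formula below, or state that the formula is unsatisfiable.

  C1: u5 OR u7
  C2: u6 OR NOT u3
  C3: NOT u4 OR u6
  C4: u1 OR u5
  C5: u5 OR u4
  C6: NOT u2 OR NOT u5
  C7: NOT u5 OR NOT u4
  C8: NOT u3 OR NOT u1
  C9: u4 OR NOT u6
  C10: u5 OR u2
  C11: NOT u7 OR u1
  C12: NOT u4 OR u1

u1 ↦ false, u2 ↦ false, u3 ↦ false, u4 ↦ false, u5 ↦ true, u6 ↦ false, u7 ↦ false

Suppose u5 = true.
From the singleton clause (NOT u2), u2 = false.
From the singleton clause (NOT u4), u4 = false.
From the singleton clause (NOT u6), u6 = false.
From the singleton clause (NOT u3), u3 = false.
Suppose u7 = false.
Every clause is now satisfied; u1 is unconstrained.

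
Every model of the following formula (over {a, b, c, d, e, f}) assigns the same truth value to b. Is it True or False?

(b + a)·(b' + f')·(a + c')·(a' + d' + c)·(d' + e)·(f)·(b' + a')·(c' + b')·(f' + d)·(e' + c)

False

Suppose b = 1.
(f') alone gives f = 0.
That conflicts with the unit clause (f).
So every satisfying assignment has b = False.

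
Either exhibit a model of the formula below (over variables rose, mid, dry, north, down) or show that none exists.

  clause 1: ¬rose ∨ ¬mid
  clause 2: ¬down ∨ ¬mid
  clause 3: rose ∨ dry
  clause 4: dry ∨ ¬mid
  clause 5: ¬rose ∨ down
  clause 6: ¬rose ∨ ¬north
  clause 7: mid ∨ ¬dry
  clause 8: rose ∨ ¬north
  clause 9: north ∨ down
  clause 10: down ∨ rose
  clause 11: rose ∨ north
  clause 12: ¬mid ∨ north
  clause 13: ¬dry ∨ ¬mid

rose ↦ True; mid ↦ False; dry ↦ False; north ↦ False; down ↦ True

Case rose = True:
The clause (¬mid) is unit, so mid = False.
The clause (down) is unit, so down = True.
The clause (¬north) is unit, so north = False.
The clause (¬dry) is unit, so dry = False.
This assignment satisfies each clause.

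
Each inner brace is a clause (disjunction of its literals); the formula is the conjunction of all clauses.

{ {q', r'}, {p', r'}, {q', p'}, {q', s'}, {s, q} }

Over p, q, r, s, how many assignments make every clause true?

4

There are 2^4 = 16 truth assignments over (p, q, r, s).
Check each against the 5 clauses (columns in the order p, q, r, s):
  F F F F  ✗ fails (s + q)
  F F F T  ✓ satisfies all
  F F T F  ✗ fails (s + q)
  F F T T  ✓ satisfies all
  F T F F  ✓ satisfies all
  F T F T  ✗ fails (q' + s')
  F T T F  ✗ fails (q' + r')
  F T T T  ✗ fails (q' + r')
  T F F F  ✗ fails (s + q)
  T F F T  ✓ satisfies all
  T F T F  ✗ fails (p' + r')
  T F T T  ✗ fails (p' + r')
  T T F F  ✗ fails (q' + p')
  T T F T  ✗ fails (q' + p')
  T T T F  ✗ fails (q' + r')
  T T T T  ✗ fails (q' + r')
4 of the 16 rows are models.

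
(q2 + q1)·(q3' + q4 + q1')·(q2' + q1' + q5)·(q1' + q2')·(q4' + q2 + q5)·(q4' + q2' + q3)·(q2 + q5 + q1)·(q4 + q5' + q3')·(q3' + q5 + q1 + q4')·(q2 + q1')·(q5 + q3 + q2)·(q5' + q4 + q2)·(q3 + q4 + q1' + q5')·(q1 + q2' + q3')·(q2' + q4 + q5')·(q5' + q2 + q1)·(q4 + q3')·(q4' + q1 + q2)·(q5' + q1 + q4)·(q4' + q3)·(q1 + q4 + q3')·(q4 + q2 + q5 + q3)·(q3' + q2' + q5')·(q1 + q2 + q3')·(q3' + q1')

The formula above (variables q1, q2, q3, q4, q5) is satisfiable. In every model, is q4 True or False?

False

Suppose q4 = 1.
From the singleton clause (q3), q3 = 1.
From the singleton clause (q1'), q1 = 0.
From the singleton clause (q2), q2 = 1.
Now (q2') is unsatisfied and unit — conflict.
So every satisfying assignment has q4 = False.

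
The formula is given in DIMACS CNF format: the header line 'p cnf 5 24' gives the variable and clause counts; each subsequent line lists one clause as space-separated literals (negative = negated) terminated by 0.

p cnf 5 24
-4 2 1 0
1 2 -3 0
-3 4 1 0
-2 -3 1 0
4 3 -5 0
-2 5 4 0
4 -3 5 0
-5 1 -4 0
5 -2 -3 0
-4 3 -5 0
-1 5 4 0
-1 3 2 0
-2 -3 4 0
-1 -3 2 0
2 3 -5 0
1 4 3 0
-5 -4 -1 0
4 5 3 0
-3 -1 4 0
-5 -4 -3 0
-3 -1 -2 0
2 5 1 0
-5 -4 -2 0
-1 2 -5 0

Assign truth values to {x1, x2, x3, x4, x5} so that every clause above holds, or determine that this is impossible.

x1 ↦ True, x2 ↦ True, x3 ↦ False, x4 ↦ True, x5 ↦ False

Case x4 = True:
Case x2 = True:
The clause (¬x5) is unit, so x5 = False.
The clause (¬x3) is unit, so x3 = False.
No clause remains; x1 is free.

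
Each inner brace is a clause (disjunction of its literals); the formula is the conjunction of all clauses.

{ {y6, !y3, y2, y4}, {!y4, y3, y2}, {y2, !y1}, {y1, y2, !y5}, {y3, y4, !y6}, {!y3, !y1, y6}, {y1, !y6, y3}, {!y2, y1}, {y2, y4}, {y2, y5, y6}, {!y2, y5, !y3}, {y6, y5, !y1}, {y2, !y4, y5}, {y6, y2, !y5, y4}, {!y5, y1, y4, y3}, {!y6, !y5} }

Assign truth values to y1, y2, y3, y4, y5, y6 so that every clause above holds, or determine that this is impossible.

y1=true, y2=true, y3=false, y4=true, y5=true, y6=false

Case y2 = true:
(y1) alone gives y1 = true.
Case y3 = false:
Case y4 = true:
Case y6 = false:
(y5) alone gives y5 = true.
Every clause now holds.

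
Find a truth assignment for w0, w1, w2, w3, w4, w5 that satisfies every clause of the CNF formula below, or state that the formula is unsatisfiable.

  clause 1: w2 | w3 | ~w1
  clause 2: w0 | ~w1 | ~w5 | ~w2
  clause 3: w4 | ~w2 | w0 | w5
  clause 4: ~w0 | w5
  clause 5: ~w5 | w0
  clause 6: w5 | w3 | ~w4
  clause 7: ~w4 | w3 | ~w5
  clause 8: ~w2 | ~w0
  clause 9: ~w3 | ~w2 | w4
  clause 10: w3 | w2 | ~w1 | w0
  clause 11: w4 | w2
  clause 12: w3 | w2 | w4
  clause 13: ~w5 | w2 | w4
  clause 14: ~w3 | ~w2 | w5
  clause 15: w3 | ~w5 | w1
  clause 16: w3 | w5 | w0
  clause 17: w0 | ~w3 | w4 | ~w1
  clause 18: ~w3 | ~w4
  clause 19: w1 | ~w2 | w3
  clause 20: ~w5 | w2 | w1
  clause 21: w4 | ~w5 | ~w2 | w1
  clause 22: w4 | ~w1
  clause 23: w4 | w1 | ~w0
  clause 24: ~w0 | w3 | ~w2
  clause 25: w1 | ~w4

Branch on w0: set w0 = 0.
Unit clause (~w5) forces w5 = 0.
Unit clause (w3) forces w3 = 1.
Unit clause (~w2) forces w2 = 0.
Unit clause (w4) forces w4 = 1.
But (~w4) is also a unit clause — contradiction.
That branch fails; take w0 = 1 instead.
Unit clause (w5) forces w5 = 1.
Unit clause (~w2) forces w2 = 0.
Unit clause (w4) forces w4 = 1.
Unit clause (w3) forces w3 = 1.
But (~w3) is also a unit clause — contradiction.
Both values of w0 lead to a conflict.

UNSATISFIABLE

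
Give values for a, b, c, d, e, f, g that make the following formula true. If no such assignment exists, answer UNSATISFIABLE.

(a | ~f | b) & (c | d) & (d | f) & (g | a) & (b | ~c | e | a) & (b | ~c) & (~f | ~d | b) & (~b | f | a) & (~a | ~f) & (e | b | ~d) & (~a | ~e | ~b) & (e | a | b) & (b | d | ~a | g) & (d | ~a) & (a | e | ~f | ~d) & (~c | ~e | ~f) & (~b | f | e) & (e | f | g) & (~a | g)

Case c = 1:
From the singleton clause (b), b = 1.
Case d = 0:
From the singleton clause (f), f = 1.
From the singleton clause (~a), a = 0.
From the singleton clause (g), g = 1.
From the singleton clause (~e), e = 0.
All clauses are satisfied.

a ↦ 0; b ↦ 1; c ↦ 1; d ↦ 0; e ↦ 0; f ↦ 1; g ↦ 1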